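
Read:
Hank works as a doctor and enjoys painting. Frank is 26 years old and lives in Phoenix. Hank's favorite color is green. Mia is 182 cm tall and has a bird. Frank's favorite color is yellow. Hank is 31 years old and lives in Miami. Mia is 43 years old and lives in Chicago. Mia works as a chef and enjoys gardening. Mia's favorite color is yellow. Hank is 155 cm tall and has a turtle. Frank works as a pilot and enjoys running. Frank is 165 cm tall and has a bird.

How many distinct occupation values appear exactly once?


Unique occupation values: 3

3


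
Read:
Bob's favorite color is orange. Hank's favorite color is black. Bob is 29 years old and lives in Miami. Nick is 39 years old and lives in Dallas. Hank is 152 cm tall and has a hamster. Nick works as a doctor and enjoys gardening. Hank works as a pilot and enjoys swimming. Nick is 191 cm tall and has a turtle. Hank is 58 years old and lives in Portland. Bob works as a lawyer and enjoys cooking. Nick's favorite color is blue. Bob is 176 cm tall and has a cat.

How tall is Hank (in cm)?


Hank is 152 cm tall

152


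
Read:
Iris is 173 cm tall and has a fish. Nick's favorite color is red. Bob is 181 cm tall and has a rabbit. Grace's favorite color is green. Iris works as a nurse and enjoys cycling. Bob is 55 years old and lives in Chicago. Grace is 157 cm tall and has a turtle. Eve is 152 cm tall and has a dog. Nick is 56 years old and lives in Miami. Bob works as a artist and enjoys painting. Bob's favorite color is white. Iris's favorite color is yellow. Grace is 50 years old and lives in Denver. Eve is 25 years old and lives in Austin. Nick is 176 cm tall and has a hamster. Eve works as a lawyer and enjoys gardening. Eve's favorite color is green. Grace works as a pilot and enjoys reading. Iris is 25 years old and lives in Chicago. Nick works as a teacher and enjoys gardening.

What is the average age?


Sum=211, n=5, avg=42.2

42.2


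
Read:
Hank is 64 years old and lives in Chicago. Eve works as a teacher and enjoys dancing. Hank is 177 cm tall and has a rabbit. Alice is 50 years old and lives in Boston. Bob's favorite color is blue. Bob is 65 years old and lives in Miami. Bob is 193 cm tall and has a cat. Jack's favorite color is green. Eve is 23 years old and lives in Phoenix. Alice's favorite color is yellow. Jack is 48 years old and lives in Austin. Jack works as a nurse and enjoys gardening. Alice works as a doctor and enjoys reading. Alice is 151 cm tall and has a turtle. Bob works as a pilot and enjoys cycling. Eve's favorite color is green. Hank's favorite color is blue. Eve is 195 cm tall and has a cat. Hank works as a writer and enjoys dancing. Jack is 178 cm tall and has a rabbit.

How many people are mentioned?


People: Alice, Jack, Hank, Bob, Eve. Count = 5

5


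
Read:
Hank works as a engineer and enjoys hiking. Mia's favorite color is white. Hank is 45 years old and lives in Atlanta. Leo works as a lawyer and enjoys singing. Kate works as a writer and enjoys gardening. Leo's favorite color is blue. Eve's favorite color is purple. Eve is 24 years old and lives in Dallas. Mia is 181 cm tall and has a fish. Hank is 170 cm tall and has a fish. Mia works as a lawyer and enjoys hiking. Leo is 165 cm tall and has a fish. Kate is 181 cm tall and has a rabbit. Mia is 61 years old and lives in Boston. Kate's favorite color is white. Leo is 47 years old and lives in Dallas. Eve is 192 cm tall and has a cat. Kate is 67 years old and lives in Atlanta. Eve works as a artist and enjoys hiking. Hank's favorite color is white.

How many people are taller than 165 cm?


Taller than 165: 4

4


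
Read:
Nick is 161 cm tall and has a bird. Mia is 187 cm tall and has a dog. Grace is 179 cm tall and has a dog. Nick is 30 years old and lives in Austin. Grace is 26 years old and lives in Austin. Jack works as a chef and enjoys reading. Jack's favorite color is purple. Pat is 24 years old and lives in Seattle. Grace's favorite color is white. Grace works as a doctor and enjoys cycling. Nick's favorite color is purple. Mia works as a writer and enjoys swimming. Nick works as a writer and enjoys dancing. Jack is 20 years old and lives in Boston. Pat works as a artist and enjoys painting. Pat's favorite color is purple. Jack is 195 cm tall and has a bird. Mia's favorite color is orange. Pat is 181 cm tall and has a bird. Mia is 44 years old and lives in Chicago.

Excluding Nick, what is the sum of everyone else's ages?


Sum (excluding Nick): 114

114


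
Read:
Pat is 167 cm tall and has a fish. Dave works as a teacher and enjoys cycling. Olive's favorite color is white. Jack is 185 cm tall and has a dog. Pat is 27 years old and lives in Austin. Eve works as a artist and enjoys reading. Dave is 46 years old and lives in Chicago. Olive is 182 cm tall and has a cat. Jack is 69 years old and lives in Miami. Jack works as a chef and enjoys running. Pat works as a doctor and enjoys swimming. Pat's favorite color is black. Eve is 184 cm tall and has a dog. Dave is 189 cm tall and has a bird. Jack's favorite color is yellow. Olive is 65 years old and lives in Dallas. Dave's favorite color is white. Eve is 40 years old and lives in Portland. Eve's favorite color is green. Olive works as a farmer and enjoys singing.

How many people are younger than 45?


Filter: 2

2


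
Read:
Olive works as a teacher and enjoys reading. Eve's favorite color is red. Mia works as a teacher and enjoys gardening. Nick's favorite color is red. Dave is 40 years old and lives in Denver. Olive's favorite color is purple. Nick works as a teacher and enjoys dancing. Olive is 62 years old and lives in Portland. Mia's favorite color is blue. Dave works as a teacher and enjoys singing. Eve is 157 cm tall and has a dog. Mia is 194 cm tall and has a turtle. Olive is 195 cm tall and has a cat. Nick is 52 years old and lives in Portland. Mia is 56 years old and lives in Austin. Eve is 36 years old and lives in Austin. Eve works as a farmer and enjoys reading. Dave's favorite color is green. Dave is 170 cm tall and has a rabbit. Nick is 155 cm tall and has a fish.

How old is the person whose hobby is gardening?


Person with hobby=gardening is Mia, age 56

56


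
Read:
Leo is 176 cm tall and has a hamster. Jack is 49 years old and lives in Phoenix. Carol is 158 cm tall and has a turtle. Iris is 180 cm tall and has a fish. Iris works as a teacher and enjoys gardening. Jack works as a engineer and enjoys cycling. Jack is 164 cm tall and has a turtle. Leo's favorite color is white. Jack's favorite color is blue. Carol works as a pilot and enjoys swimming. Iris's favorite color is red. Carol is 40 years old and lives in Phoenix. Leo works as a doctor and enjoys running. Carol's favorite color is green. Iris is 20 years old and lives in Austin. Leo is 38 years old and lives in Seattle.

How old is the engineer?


The engineer is Jack, age 49

49


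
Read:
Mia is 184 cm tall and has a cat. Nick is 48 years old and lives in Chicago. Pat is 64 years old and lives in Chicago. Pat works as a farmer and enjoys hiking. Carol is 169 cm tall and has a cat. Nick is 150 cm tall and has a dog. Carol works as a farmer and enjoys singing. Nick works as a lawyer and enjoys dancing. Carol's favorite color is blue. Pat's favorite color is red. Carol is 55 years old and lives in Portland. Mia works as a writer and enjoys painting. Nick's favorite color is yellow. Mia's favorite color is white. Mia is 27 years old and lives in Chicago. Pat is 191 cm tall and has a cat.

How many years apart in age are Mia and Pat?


27 vs 64, diff = 37

37


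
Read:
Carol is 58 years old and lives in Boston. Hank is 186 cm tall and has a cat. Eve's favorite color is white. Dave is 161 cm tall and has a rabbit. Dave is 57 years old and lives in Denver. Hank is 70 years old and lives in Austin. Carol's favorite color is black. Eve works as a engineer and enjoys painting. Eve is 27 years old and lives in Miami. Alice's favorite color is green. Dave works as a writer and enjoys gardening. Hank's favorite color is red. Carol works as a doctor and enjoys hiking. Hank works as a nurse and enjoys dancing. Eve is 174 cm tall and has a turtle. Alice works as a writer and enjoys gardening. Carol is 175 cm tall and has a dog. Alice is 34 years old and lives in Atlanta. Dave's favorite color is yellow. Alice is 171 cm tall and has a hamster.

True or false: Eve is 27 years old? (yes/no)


Eve is actually 27. yes

yes


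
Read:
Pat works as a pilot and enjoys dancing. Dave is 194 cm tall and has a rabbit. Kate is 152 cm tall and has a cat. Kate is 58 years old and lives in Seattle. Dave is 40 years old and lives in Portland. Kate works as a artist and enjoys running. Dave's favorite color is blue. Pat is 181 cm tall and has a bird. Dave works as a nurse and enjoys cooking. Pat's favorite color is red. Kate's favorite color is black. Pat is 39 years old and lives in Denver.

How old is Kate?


Kate is 58 years old

58


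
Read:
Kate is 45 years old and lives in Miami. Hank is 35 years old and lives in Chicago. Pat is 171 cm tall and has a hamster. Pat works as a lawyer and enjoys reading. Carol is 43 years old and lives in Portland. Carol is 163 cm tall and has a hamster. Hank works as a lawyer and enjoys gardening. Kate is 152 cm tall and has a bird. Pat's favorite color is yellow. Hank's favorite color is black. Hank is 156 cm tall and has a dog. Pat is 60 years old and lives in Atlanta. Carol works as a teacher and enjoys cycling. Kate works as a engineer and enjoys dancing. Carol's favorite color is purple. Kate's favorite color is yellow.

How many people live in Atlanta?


Count in Atlanta: 1

1


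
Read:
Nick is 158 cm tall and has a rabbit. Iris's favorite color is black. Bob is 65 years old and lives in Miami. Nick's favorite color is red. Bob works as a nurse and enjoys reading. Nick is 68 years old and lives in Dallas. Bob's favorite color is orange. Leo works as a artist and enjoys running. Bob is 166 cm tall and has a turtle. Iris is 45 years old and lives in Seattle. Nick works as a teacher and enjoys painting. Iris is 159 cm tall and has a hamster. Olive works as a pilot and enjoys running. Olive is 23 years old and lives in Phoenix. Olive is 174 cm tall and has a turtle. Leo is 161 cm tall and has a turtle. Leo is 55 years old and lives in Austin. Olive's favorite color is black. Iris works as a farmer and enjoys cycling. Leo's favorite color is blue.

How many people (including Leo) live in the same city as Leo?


Leo lives in Austin. Count = 1

1


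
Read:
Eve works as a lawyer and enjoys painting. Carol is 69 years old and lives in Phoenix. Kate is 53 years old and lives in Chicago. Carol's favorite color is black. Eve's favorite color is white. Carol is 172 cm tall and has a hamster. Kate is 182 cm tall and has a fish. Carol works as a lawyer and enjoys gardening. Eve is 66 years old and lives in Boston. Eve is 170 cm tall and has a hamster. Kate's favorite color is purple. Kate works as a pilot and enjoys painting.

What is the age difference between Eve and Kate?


|66 - 53| = 13

13


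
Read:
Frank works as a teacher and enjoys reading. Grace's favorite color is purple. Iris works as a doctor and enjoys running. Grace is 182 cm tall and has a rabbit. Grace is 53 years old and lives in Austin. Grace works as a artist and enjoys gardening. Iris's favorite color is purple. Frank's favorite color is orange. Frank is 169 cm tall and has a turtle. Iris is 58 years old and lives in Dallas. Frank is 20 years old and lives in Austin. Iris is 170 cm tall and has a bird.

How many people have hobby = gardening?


Count: 1

1


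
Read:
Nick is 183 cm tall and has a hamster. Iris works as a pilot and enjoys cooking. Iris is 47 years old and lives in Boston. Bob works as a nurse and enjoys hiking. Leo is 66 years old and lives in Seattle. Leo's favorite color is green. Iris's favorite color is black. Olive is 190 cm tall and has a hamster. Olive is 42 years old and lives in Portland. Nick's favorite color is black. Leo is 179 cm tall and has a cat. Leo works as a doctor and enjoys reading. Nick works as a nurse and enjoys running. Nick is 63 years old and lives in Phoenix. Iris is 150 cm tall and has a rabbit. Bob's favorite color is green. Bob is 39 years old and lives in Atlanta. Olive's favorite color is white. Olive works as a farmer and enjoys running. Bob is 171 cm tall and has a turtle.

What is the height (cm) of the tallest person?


Tallest: Olive at 190 cm

190


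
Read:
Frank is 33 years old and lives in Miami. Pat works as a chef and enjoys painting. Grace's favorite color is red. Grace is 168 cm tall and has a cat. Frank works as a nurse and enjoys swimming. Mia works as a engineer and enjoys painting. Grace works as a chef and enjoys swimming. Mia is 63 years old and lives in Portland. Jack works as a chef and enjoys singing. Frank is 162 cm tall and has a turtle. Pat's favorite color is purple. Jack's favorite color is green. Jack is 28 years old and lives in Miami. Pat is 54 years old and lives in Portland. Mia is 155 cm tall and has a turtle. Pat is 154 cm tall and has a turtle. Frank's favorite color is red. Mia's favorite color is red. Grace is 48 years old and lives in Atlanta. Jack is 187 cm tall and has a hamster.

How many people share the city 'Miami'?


Count: 2

2


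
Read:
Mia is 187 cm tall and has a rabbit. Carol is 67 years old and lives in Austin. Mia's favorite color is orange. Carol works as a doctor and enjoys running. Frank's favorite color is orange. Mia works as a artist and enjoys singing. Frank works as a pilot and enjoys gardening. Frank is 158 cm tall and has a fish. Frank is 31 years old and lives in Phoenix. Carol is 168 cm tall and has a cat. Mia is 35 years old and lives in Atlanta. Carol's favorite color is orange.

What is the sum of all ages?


67+31+35 = 133

133


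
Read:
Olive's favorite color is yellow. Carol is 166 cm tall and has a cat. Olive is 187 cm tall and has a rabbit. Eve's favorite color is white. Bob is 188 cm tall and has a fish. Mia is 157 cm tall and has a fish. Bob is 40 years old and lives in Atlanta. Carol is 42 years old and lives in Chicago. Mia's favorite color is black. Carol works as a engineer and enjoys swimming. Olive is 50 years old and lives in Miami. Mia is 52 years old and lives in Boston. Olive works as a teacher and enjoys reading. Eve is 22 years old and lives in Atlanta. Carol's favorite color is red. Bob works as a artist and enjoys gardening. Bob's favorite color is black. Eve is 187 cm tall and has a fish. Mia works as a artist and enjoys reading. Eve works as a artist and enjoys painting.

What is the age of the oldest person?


Oldest: Mia at 52

52


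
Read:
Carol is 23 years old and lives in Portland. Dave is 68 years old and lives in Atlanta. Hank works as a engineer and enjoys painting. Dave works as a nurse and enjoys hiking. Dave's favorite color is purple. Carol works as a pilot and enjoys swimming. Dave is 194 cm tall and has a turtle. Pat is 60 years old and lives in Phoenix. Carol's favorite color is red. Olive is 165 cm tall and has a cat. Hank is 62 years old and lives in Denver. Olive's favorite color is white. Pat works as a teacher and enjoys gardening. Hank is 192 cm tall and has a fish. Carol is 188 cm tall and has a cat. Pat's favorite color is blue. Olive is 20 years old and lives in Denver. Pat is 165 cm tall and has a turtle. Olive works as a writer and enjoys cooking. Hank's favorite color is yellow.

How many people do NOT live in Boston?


Not in Boston: 5

5


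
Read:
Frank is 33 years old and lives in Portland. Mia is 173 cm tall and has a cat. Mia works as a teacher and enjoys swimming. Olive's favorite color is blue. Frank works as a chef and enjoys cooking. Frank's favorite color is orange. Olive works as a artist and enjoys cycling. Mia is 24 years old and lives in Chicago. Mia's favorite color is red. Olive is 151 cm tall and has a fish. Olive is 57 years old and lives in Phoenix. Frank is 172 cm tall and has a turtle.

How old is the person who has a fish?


Person with fish is Olive, age 57

57


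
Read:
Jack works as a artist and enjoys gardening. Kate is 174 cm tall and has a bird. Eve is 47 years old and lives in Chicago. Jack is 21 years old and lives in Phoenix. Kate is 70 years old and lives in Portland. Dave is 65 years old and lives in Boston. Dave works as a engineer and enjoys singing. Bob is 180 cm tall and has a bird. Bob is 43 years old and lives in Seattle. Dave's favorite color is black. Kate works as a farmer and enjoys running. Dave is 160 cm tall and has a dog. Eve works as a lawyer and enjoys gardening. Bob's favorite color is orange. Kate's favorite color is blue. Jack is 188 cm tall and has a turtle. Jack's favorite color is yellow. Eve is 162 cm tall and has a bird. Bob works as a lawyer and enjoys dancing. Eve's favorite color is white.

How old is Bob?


Bob is 43 years old

43


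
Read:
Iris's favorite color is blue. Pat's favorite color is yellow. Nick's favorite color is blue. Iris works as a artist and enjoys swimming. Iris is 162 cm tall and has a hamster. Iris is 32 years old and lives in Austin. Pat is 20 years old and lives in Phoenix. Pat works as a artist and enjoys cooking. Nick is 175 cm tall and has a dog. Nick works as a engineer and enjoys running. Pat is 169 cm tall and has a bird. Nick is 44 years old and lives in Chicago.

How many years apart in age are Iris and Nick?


32 vs 44, diff = 12

12


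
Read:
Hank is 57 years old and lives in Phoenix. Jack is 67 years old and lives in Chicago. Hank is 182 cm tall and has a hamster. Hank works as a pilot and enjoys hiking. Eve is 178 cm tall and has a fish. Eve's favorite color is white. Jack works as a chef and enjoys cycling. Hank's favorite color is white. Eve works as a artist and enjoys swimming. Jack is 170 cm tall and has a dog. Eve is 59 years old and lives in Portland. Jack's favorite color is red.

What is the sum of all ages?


59+67+57 = 183

183


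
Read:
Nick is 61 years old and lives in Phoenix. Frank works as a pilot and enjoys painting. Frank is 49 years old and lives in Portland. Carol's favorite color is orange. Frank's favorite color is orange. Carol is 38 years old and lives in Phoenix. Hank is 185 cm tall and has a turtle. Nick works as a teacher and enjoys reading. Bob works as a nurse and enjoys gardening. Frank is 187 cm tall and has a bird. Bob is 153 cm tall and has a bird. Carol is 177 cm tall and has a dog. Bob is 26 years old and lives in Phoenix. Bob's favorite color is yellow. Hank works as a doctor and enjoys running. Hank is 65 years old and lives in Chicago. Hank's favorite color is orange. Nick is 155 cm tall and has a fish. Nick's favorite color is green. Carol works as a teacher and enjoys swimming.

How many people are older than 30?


Filter: 4

4


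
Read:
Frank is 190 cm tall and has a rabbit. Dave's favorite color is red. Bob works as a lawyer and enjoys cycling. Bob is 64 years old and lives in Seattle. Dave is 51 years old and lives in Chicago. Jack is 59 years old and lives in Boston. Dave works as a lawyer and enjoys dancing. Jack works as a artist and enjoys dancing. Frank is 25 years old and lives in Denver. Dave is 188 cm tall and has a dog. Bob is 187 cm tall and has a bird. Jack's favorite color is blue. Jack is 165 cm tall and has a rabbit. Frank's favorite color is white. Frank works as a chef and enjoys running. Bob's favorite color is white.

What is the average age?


Sum=199, n=4, avg=49.75

49.75


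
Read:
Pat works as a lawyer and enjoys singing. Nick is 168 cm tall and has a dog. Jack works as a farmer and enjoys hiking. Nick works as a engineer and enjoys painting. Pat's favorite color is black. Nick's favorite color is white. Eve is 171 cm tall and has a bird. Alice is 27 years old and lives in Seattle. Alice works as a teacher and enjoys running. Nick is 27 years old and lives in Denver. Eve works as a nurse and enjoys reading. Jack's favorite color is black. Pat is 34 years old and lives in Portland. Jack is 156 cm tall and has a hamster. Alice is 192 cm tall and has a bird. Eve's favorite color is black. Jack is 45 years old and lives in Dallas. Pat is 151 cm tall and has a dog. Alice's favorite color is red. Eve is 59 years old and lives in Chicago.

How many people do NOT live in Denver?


Not in Denver: 4

4


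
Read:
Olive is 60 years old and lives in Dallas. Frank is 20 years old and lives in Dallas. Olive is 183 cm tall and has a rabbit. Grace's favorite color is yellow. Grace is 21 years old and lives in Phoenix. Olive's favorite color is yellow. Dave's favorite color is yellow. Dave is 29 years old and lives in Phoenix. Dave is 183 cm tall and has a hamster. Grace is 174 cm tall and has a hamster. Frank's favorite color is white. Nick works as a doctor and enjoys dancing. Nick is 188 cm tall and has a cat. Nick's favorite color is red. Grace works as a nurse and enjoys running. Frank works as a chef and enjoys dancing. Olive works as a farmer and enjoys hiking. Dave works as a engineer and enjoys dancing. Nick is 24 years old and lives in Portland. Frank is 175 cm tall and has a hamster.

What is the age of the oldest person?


Oldest: Olive at 60

60


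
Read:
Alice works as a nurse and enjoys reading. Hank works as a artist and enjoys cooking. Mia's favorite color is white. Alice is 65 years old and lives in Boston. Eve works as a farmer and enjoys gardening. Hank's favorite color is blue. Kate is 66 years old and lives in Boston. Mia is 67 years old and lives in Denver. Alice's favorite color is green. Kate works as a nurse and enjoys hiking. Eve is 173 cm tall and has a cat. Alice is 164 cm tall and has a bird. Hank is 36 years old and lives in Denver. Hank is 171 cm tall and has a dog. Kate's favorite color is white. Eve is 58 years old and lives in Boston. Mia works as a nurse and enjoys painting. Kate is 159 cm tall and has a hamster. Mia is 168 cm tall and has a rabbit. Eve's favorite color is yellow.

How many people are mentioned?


People: Mia, Eve, Hank, Kate, Alice. Count = 5

5


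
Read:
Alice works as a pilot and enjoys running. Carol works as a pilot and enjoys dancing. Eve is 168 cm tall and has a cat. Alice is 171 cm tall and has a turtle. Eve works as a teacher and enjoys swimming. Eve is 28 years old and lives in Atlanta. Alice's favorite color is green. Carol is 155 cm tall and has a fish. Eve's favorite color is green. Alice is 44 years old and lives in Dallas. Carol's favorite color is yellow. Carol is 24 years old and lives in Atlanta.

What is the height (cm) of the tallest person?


Tallest: Alice at 171 cm

171


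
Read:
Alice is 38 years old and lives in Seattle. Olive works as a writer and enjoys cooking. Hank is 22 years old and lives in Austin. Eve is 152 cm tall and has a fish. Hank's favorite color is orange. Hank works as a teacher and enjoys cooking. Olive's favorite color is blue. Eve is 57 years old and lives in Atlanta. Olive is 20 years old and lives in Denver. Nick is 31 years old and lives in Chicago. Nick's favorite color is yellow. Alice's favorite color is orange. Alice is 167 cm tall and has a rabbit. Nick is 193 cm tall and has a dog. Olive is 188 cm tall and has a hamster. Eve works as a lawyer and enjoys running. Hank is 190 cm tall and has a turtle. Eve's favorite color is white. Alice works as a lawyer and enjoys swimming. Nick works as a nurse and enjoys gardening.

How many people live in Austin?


Count in Austin: 1

1


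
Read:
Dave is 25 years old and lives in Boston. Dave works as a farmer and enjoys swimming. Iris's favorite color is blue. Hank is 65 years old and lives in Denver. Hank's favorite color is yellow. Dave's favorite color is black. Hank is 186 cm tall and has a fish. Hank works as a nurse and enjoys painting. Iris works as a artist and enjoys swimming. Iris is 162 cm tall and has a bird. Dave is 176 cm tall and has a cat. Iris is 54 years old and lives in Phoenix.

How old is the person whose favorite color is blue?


Person with favorite color=blue is Iris, age 54

54


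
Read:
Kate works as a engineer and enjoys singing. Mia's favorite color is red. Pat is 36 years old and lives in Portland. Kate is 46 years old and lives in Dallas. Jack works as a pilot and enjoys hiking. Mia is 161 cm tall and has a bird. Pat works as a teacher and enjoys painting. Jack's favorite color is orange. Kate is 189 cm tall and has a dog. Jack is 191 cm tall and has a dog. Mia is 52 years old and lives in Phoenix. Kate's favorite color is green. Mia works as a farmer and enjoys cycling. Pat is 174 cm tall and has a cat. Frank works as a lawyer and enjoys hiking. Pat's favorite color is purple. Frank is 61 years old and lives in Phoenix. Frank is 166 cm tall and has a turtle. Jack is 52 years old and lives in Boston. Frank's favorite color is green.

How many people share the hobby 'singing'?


Count: 1

1


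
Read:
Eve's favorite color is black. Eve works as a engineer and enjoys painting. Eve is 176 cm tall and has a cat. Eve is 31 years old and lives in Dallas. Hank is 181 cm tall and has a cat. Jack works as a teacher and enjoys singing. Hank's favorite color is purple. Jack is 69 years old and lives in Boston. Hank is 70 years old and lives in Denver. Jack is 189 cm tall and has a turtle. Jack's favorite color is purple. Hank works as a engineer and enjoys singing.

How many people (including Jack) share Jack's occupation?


Jack is a teacher. Count = 1

1


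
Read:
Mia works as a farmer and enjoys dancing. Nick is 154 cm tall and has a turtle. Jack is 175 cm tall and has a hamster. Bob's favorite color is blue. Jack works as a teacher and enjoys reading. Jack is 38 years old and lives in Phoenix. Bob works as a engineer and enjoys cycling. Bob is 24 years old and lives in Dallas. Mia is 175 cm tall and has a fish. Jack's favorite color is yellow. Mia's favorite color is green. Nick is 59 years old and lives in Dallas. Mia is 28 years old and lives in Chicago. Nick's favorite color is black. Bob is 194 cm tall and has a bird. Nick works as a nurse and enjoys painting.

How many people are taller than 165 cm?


Taller than 165: 3

3


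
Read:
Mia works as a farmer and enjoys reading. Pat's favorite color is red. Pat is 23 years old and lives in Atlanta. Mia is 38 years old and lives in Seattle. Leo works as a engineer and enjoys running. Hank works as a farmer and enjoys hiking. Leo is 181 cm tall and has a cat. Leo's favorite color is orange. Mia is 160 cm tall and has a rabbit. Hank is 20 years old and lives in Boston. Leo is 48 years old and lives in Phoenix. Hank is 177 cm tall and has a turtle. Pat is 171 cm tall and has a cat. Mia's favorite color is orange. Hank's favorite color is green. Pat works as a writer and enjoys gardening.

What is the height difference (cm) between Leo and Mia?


|181 - 160| = 21

21


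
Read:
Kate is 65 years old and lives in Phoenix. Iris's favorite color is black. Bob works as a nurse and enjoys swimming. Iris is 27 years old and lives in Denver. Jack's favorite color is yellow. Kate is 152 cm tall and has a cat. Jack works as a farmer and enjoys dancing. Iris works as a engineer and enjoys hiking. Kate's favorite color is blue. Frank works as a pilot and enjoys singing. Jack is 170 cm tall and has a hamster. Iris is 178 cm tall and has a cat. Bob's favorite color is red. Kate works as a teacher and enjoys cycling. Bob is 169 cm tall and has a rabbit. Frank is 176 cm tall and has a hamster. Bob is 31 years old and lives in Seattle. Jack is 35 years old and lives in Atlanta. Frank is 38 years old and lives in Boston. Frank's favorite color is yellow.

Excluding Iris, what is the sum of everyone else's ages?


Sum (excluding Iris): 169

169


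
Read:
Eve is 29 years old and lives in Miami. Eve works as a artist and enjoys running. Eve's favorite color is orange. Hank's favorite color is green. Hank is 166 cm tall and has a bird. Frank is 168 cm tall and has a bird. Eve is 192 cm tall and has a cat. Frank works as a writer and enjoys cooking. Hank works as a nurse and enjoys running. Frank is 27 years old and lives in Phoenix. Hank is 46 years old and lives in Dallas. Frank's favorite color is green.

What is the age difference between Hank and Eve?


|46 - 29| = 17

17


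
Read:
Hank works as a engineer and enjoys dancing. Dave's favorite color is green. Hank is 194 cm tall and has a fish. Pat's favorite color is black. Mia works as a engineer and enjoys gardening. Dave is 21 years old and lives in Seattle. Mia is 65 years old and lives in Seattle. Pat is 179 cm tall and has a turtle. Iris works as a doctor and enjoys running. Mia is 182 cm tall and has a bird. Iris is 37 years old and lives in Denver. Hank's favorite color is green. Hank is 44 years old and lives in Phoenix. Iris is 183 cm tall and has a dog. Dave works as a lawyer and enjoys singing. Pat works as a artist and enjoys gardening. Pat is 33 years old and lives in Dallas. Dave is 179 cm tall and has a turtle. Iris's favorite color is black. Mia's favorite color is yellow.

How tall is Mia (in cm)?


Mia is 182 cm tall

182


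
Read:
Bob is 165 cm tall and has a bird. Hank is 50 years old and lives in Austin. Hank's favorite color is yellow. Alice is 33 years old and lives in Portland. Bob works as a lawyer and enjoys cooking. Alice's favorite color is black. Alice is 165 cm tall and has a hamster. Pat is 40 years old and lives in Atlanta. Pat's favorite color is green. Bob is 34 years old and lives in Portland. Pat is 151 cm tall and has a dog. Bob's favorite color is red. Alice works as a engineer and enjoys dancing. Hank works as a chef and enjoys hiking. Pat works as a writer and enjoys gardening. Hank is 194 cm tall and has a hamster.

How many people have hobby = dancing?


Count: 1

1


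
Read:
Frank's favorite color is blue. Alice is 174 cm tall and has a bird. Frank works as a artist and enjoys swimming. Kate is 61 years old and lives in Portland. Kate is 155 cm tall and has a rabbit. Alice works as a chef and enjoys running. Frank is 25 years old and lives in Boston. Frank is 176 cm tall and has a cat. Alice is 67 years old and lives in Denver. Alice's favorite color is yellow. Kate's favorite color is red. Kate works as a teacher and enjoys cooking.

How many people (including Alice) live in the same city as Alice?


Alice lives in Denver. Count = 1

1


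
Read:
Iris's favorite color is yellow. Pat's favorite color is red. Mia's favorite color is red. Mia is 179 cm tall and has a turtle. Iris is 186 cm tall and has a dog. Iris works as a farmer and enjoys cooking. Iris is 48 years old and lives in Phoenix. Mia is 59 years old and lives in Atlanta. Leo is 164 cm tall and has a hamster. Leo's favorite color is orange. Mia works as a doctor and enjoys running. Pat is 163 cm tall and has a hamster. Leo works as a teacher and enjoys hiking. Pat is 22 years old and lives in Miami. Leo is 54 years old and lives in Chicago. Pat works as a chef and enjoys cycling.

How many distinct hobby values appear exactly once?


Unique hobby values: 4

4


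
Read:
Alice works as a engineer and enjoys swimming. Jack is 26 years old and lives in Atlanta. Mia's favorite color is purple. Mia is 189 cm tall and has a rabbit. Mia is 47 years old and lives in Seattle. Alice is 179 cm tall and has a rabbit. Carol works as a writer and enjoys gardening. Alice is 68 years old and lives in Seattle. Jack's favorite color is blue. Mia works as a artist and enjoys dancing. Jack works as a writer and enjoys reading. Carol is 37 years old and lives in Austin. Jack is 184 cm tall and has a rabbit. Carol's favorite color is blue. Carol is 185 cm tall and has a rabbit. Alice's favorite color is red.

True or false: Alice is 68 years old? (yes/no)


Alice is actually 68. yes

yes


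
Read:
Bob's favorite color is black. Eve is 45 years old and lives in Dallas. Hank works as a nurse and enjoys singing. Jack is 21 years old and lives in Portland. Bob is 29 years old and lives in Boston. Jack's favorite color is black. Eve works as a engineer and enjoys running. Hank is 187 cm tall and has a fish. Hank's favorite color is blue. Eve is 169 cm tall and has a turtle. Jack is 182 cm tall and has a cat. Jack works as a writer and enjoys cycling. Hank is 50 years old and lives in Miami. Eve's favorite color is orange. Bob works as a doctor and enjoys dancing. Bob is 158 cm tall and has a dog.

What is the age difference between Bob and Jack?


|29 - 21| = 8

8


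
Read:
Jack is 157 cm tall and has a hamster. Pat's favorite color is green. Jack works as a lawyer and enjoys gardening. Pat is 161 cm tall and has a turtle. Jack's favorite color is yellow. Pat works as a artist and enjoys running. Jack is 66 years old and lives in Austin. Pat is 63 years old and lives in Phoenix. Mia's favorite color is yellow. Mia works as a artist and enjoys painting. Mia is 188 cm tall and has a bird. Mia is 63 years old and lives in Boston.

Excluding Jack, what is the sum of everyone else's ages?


Sum (excluding Jack): 126

126


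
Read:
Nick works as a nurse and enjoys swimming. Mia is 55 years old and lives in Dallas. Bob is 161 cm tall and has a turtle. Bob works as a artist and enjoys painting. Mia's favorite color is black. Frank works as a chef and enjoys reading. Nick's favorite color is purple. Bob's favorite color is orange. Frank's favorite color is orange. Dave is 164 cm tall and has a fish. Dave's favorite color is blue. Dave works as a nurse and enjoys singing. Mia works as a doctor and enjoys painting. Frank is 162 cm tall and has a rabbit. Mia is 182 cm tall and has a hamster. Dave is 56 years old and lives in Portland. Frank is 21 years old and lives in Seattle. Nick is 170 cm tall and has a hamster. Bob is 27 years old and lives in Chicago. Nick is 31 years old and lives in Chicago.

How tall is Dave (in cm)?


Dave is 164 cm tall

164


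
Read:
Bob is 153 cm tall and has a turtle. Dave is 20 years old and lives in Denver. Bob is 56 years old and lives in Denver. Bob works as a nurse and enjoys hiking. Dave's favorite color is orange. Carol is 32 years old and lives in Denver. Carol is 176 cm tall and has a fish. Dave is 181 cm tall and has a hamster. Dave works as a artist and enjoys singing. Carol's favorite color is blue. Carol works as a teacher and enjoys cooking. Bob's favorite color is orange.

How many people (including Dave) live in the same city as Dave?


Dave lives in Denver. Count = 3

3


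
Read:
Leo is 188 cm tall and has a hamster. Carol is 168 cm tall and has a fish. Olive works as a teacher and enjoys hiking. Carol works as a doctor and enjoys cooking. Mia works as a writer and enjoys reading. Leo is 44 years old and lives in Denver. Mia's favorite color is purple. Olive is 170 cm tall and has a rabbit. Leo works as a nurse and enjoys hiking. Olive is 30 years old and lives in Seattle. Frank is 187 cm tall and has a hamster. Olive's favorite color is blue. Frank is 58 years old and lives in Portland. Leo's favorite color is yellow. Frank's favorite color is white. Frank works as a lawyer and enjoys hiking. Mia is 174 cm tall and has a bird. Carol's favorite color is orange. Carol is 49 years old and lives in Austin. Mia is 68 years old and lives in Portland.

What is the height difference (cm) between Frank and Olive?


|187 - 170| = 17

17


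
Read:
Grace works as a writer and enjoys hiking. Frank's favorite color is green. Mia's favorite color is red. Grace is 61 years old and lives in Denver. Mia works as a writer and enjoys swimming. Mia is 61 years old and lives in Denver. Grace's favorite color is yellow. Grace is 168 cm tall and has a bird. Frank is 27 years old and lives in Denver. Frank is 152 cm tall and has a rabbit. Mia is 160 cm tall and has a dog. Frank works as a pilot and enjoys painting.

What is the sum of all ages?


61+27+61 = 149

149


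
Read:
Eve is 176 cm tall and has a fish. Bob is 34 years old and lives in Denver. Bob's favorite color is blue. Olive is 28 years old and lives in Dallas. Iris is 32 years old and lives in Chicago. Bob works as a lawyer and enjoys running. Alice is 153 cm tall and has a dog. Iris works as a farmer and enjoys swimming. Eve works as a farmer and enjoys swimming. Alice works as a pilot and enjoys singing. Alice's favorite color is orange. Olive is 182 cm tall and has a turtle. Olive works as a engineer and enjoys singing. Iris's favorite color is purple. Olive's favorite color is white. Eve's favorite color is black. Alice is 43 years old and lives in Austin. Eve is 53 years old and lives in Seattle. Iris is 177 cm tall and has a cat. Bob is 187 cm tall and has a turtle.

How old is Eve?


Eve is 53 years old

53


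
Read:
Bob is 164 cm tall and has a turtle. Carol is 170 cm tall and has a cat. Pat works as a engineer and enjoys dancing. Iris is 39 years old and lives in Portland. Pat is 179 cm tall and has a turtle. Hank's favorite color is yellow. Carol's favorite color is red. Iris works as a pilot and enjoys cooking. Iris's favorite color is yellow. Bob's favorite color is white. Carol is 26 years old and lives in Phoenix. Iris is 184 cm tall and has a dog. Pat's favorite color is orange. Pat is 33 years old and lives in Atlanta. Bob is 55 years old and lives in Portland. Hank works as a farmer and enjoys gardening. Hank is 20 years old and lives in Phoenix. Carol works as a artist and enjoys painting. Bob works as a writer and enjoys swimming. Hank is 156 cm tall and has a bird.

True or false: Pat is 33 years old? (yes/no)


Pat is actually 33. yes

yes


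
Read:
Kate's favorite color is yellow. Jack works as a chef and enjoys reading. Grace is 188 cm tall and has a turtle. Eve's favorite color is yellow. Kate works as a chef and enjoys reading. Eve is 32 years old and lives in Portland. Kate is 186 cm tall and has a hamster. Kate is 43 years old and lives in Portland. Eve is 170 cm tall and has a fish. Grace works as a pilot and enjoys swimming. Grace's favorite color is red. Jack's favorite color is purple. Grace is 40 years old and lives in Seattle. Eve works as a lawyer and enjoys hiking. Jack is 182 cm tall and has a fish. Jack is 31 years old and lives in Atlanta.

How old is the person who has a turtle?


Person with turtle is Grace, age 40

40


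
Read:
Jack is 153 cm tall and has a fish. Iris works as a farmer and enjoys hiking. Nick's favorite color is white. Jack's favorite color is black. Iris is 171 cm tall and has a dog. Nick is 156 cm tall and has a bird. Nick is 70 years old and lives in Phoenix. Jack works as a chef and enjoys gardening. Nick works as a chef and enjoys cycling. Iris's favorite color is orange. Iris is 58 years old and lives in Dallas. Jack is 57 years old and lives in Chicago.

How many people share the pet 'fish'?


Count: 1

1


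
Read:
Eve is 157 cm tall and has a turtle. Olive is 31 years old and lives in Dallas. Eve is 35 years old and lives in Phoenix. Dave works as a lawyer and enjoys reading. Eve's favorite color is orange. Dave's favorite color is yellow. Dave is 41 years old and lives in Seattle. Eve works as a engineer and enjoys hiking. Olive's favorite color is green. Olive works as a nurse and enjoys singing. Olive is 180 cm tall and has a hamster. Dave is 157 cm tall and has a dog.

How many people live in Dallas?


Count in Dallas: 1

1


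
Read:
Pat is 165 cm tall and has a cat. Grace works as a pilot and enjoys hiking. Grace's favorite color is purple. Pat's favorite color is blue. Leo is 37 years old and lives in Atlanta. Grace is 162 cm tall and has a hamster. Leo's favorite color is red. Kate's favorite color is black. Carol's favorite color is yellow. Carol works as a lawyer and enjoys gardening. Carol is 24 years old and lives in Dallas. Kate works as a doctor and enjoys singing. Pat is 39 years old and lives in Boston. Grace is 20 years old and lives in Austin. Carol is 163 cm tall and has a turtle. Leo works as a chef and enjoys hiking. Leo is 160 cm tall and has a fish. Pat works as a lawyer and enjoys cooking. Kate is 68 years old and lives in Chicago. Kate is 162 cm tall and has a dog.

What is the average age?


Sum=188, n=5, avg=37.6

37.6


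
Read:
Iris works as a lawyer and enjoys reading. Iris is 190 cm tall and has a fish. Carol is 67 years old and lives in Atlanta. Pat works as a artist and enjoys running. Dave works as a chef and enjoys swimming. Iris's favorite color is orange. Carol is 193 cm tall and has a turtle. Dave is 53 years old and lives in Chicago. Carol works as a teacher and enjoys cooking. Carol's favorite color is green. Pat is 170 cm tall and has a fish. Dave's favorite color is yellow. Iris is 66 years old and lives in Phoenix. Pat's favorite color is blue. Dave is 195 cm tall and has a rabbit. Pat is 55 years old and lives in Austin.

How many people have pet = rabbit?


Count: 1

1
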